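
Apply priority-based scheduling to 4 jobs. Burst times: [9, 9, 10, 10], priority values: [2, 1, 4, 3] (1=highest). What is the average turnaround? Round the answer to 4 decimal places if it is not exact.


Sort by priority (ascending = highest first):
Order: [(1, 9), (2, 9), (3, 10), (4, 10)]
Completion times:
  Priority 1, burst=9, C=9
  Priority 2, burst=9, C=18
  Priority 3, burst=10, C=28
  Priority 4, burst=10, C=38
Average turnaround = 93/4 = 23.25

23.25


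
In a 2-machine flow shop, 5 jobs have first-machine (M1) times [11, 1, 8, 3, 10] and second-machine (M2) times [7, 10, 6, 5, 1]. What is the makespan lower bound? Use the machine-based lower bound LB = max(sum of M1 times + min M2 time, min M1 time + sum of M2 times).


LB1 = sum(M1 times) + min(M2 times) = 33 + 1 = 34
LB2 = min(M1 times) + sum(M2 times) = 1 + 29 = 30
Lower bound = max(LB1, LB2) = max(34, 30) = 34

34


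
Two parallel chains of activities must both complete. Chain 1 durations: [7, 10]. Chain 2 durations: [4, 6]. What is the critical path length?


Path A total = 7 + 10 = 17
Path B total = 4 + 6 = 10
Critical path = longest path = max(17, 10) = 17

17


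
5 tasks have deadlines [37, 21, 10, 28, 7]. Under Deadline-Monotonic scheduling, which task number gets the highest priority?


Sort tasks by relative deadline (ascending):
  Task 5: deadline = 7
  Task 3: deadline = 10
  Task 2: deadline = 21
  Task 4: deadline = 28
  Task 1: deadline = 37
Priority order (highest first): [5, 3, 2, 4, 1]
Highest priority task = 5

5


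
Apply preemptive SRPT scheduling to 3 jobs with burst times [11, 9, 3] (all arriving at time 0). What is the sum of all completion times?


Since all jobs arrive at t=0, SRPT equals SPT ordering.
SPT order: [3, 9, 11]
Completion times:
  Job 1: p=3, C=3
  Job 2: p=9, C=12
  Job 3: p=11, C=23
Total completion time = 3 + 12 + 23 = 38

38


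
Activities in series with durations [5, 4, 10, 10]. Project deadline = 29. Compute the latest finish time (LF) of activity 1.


LF(activity 1) = deadline - sum of successor durations
Successors: activities 2 through 4 with durations [4, 10, 10]
Sum of successor durations = 24
LF = 29 - 24 = 5

5


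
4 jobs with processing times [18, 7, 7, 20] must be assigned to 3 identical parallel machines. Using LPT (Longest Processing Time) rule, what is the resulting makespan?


Sort jobs in decreasing order (LPT): [20, 18, 7, 7]
Assign each job to the least loaded machine:
  Machine 1: jobs [20], load = 20
  Machine 2: jobs [18], load = 18
  Machine 3: jobs [7, 7], load = 14
Makespan = max load = 20

20


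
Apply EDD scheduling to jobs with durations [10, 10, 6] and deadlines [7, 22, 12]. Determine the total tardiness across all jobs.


Sort by due date (EDD order): [(10, 7), (6, 12), (10, 22)]
Compute completion times and tardiness:
  Job 1: p=10, d=7, C=10, tardiness=max(0,10-7)=3
  Job 2: p=6, d=12, C=16, tardiness=max(0,16-12)=4
  Job 3: p=10, d=22, C=26, tardiness=max(0,26-22)=4
Total tardiness = 11

11


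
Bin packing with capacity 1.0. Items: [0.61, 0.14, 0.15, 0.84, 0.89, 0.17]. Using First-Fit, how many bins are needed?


Place items sequentially using First-Fit:
  Item 0.61 -> new Bin 1
  Item 0.14 -> Bin 1 (now 0.75)
  Item 0.15 -> Bin 1 (now 0.9)
  Item 0.84 -> new Bin 2
  Item 0.89 -> new Bin 3
  Item 0.17 -> new Bin 4
Total bins used = 4

4


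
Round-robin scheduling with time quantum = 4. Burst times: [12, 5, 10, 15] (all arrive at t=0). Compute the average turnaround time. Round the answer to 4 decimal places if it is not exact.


Time quantum = 4
Execution trace:
  J1 runs 4 units, time = 4
  J2 runs 4 units, time = 8
  J3 runs 4 units, time = 12
  J4 runs 4 units, time = 16
  J1 runs 4 units, time = 20
  J2 runs 1 units, time = 21
  J3 runs 4 units, time = 25
  J4 runs 4 units, time = 29
  J1 runs 4 units, time = 33
  J3 runs 2 units, time = 35
  J4 runs 4 units, time = 39
  J4 runs 3 units, time = 42
Finish times: [33, 21, 35, 42]
Average turnaround = 131/4 = 32.75

32.75


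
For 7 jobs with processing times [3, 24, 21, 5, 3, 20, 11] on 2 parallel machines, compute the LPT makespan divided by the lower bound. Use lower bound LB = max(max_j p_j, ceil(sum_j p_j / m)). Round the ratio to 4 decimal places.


LPT order: [24, 21, 20, 11, 5, 3, 3]
Machine loads after assignment: [43, 44]
LPT makespan = 44
Lower bound = max(max_job, ceil(total/2)) = max(24, 44) = 44
Ratio = 44 / 44 = 1.0

1.0


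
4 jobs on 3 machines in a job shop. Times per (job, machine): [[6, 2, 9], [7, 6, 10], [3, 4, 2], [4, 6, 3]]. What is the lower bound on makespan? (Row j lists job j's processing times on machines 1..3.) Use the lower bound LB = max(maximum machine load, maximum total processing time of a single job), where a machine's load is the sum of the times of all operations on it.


Machine loads:
  Machine 1: 6 + 7 + 3 + 4 = 20
  Machine 2: 2 + 6 + 4 + 6 = 18
  Machine 3: 9 + 10 + 2 + 3 = 24
Max machine load = 24
Job totals:
  Job 1: 17
  Job 2: 23
  Job 3: 9
  Job 4: 13
Max job total = 23
Lower bound = max(24, 23) = 24

24


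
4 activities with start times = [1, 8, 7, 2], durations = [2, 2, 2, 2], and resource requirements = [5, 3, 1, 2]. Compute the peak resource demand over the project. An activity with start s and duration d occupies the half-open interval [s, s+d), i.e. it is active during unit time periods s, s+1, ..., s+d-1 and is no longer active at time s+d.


Each activity i is active on [start_i, start_i + duration_i).
Compute total resource usage per time slot:
  t=0: active resources = [], total = 0
  t=1: active resources = [5], total = 5
  t=2: active resources = [5, 2], total = 7
  t=3: active resources = [2], total = 2
  t=4: active resources = [], total = 0
  t=5: active resources = [], total = 0
  t=6: active resources = [], total = 0
  t=7: active resources = [1], total = 1
  t=8: active resources = [3, 1], total = 4
  t=9: active resources = [3], total = 3
Peak resource demand = 7

7


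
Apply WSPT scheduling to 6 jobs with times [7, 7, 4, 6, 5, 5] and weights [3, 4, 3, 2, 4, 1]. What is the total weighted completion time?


Compute p/w ratios and sort ascending (WSPT): [(5, 4), (4, 3), (7, 4), (7, 3), (6, 2), (5, 1)]
Compute weighted completion times:
  Job (p=5,w=4): C=5, w*C=4*5=20
  Job (p=4,w=3): C=9, w*C=3*9=27
  Job (p=7,w=4): C=16, w*C=4*16=64
  Job (p=7,w=3): C=23, w*C=3*23=69
  Job (p=6,w=2): C=29, w*C=2*29=58
  Job (p=5,w=1): C=34, w*C=1*34=34
Total weighted completion time = 272

272


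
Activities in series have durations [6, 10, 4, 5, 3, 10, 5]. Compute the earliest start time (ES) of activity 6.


Activity 6 starts after activities 1 through 5 complete.
Predecessor durations: [6, 10, 4, 5, 3]
ES = 6 + 10 + 4 + 5 + 3 = 28

28


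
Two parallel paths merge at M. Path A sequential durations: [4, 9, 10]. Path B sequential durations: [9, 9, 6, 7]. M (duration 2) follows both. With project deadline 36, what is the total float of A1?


Forward pass: ES(A1) = sum of predecessors on chain A = 0
EF = ES + duration = 0 + 4 = 4
Backward pass: LF(M) = deadline = 36; LS(M) = 36 - 2 = 34
LF(A1) = LS(M) - sum(successors on chain A) = 34 - 19 = 15
LS = LF - duration = 15 - 4 = 11
Total float = LS - ES = 11 - 0 = 11

11


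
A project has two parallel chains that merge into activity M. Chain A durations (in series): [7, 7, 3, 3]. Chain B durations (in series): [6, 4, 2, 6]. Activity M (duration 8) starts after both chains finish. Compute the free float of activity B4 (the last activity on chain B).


ES(B4) = sum of predecessors on chain B = 12
EF(B4) = ES + duration = 12 + 6 = 18
Successor of B4 is M. ES(M) = max(sum(A), sum(B)) = max(20, 18) = 20
Free float = ES(successor) - EF(current) = 20 - 18 = 2

2


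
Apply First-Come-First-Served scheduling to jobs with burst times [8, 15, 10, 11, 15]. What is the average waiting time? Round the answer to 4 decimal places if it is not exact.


FCFS order (as given): [8, 15, 10, 11, 15]
Waiting times:
  Job 1: wait = 0
  Job 2: wait = 8
  Job 3: wait = 23
  Job 4: wait = 33
  Job 5: wait = 44
Sum of waiting times = 108
Average waiting time = 108/5 = 21.6

21.6


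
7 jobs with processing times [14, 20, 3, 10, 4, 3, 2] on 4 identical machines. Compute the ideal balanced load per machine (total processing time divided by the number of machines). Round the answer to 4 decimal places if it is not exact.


Total processing time = 14 + 20 + 3 + 10 + 4 + 3 + 2 = 56
Number of machines = 4
Ideal balanced load = 56 / 4 = 14.0

14.0


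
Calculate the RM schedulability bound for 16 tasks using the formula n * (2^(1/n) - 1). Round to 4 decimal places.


Compute 2^(1/16) = 1.0442737824
Subtract 1: 1.0442737824 - 1 = 0.0442737824
Multiply by n: 16 * 0.0442737824 = 0.7083805184
Round to 4 dp: 0.7084

0.7084


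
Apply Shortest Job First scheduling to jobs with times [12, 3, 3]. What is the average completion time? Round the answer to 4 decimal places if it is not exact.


SJF order (ascending): [3, 3, 12]
Completion times:
  Job 1: burst=3, C=3
  Job 2: burst=3, C=6
  Job 3: burst=12, C=18
Average completion = 27/3 = 9.0

9.0


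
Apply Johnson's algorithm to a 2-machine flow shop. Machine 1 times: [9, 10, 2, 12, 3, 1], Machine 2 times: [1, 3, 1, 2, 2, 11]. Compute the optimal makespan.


Apply Johnson's rule:
  Group 1 (a <= b): [(6, 1, 11)]
  Group 2 (a > b): [(2, 10, 3), (4, 12, 2), (5, 3, 2), (1, 9, 1), (3, 2, 1)]
Optimal job order: [6, 2, 4, 5, 1, 3]
Schedule:
  Job 6: M1 done at 1, M2 done at 12
  Job 2: M1 done at 11, M2 done at 15
  Job 4: M1 done at 23, M2 done at 25
  Job 5: M1 done at 26, M2 done at 28
  Job 1: M1 done at 35, M2 done at 36
  Job 3: M1 done at 37, M2 done at 38
Makespan = 38

38


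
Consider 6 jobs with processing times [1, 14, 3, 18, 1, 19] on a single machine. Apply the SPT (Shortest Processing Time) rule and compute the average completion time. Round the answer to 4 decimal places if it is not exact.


Sort jobs by processing time (SPT order): [1, 1, 3, 14, 18, 19]
Compute completion times sequentially:
  Job 1: processing = 1, completes at 1
  Job 2: processing = 1, completes at 2
  Job 3: processing = 3, completes at 5
  Job 4: processing = 14, completes at 19
  Job 5: processing = 18, completes at 37
  Job 6: processing = 19, completes at 56
Sum of completion times = 120
Average completion time = 120/6 = 20.0

20.0


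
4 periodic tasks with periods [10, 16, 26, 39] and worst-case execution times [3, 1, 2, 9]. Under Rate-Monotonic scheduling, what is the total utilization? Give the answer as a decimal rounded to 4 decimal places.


Compute individual utilizations (exact fractions):
  Task 1: C/T = 3/10 (approx. 0.3)
  Task 2: C/T = 1/16 (approx. 0.0625)
  Task 3: C/T = 2/26 = 1/13 (approx. 0.0769)
  Task 4: C/T = 9/39 = 3/13 (approx. 0.2308)
Total utilization U = 3/10 + 1/16 + 1/13 + 3/13 = 697/1040
Rounded to 4 decimal places: U = 0.6702
RM (Liu & Layland) bound for 4 tasks = 0.756828; compare with U = 697/1040 (approx. 0.670192)
U <= bound, so schedulable by RM sufficient condition.

0.6702


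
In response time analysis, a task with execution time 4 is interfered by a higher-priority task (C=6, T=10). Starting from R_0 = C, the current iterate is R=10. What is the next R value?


R_next = C + ceil(R_prev / T_hp) * C_hp
ceil(10 / 10) = ceil(1.0) = 1
Interference = 1 * 6 = 6
R_next = 4 + 6 = 10
R_next = R_prev, so the iteration has converged (response time = 10).

10


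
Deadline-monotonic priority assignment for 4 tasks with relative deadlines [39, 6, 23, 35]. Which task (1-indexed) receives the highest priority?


Sort tasks by relative deadline (ascending):
  Task 2: deadline = 6
  Task 3: deadline = 23
  Task 4: deadline = 35
  Task 1: deadline = 39
Priority order (highest first): [2, 3, 4, 1]
Highest priority task = 2

2


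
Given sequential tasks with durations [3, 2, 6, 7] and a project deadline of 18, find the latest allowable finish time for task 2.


LF(activity 2) = deadline - sum of successor durations
Successors: activities 3 through 4 with durations [6, 7]
Sum of successor durations = 13
LF = 18 - 13 = 5

5


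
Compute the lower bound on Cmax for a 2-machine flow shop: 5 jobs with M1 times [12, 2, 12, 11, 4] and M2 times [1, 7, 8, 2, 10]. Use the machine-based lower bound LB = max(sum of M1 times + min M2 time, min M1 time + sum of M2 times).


LB1 = sum(M1 times) + min(M2 times) = 41 + 1 = 42
LB2 = min(M1 times) + sum(M2 times) = 2 + 28 = 30
Lower bound = max(LB1, LB2) = max(42, 30) = 42

42


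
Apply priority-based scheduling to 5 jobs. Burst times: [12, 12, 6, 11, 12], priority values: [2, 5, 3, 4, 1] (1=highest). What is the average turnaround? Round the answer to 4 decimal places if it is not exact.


Sort by priority (ascending = highest first):
Order: [(1, 12), (2, 12), (3, 6), (4, 11), (5, 12)]
Completion times:
  Priority 1, burst=12, C=12
  Priority 2, burst=12, C=24
  Priority 3, burst=6, C=30
  Priority 4, burst=11, C=41
  Priority 5, burst=12, C=53
Average turnaround = 160/5 = 32.0

32.0


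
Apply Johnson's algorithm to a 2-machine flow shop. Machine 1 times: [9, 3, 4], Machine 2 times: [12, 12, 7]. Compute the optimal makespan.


Apply Johnson's rule:
  Group 1 (a <= b): [(2, 3, 12), (3, 4, 7), (1, 9, 12)]
  Group 2 (a > b): []
Optimal job order: [2, 3, 1]
Schedule:
  Job 2: M1 done at 3, M2 done at 15
  Job 3: M1 done at 7, M2 done at 22
  Job 1: M1 done at 16, M2 done at 34
Makespan = 34

34


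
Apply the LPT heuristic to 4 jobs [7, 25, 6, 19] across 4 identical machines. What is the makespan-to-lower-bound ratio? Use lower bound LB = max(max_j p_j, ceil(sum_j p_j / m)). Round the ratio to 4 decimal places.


LPT order: [25, 19, 7, 6]
Machine loads after assignment: [25, 19, 7, 6]
LPT makespan = 25
Lower bound = max(max_job, ceil(total/4)) = max(25, 15) = 25
Ratio = 25 / 25 = 1.0

1.0


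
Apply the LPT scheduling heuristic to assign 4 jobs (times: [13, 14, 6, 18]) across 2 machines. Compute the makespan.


Sort jobs in decreasing order (LPT): [18, 14, 13, 6]
Assign each job to the least loaded machine:
  Machine 1: jobs [18, 6], load = 24
  Machine 2: jobs [14, 13], load = 27
Makespan = max load = 27

27


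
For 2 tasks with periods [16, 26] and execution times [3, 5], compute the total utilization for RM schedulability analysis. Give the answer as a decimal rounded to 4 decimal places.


Compute individual utilizations (exact fractions):
  Task 1: C/T = 3/16 (approx. 0.1875)
  Task 2: C/T = 5/26 (approx. 0.1923)
Total utilization U = 3/16 + 5/26 = 79/208
Rounded to 4 decimal places: U = 0.3798
RM (Liu & Layland) bound for 2 tasks = 0.828427; compare with U = 79/208 (approx. 0.379808)
U <= bound, so schedulable by RM sufficient condition.

0.3798


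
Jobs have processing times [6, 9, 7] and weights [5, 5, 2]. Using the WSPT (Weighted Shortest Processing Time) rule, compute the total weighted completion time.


Compute p/w ratios and sort ascending (WSPT): [(6, 5), (9, 5), (7, 2)]
Compute weighted completion times:
  Job (p=6,w=5): C=6, w*C=5*6=30
  Job (p=9,w=5): C=15, w*C=5*15=75
  Job (p=7,w=2): C=22, w*C=2*22=44
Total weighted completion time = 149

149


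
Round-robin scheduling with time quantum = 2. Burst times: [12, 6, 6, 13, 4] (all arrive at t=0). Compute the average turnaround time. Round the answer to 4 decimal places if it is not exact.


Time quantum = 2
Execution trace:
  J1 runs 2 units, time = 2
  J2 runs 2 units, time = 4
  J3 runs 2 units, time = 6
  J4 runs 2 units, time = 8
  J5 runs 2 units, time = 10
  J1 runs 2 units, time = 12
  J2 runs 2 units, time = 14
  J3 runs 2 units, time = 16
  J4 runs 2 units, time = 18
  J5 runs 2 units, time = 20
  J1 runs 2 units, time = 22
  J2 runs 2 units, time = 24
  J3 runs 2 units, time = 26
  J4 runs 2 units, time = 28
  J1 runs 2 units, time = 30
  J4 runs 2 units, time = 32
  J1 runs 2 units, time = 34
  J4 runs 2 units, time = 36
  J1 runs 2 units, time = 38
  J4 runs 2 units, time = 40
  J4 runs 1 units, time = 41
Finish times: [38, 24, 26, 41, 20]
Average turnaround = 149/5 = 29.8

29.8


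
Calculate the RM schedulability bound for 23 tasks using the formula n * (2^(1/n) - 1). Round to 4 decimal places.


Compute 2^(1/23) = 1.0305955448
Subtract 1: 1.0305955448 - 1 = 0.0305955448
Multiply by n: 23 * 0.0305955448 = 0.7036975304
Round to 4 dp: 0.7037

0.7037


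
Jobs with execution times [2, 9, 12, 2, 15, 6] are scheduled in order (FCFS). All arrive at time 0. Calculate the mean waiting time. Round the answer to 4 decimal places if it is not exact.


FCFS order (as given): [2, 9, 12, 2, 15, 6]
Waiting times:
  Job 1: wait = 0
  Job 2: wait = 2
  Job 3: wait = 11
  Job 4: wait = 23
  Job 5: wait = 25
  Job 6: wait = 40
Sum of waiting times = 101
Average waiting time = 101/6 = 16.8333

16.8333


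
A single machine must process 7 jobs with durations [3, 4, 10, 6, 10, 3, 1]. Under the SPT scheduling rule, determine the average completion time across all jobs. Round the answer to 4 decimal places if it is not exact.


Sort jobs by processing time (SPT order): [1, 3, 3, 4, 6, 10, 10]
Compute completion times sequentially:
  Job 1: processing = 1, completes at 1
  Job 2: processing = 3, completes at 4
  Job 3: processing = 3, completes at 7
  Job 4: processing = 4, completes at 11
  Job 5: processing = 6, completes at 17
  Job 6: processing = 10, completes at 27
  Job 7: processing = 10, completes at 37
Sum of completion times = 104
Average completion time = 104/7 = 14.8571

14.8571


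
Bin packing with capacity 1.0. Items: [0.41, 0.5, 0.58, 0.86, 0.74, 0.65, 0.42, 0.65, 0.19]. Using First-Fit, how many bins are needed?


Place items sequentially using First-Fit:
  Item 0.41 -> new Bin 1
  Item 0.5 -> Bin 1 (now 0.91)
  Item 0.58 -> new Bin 2
  Item 0.86 -> new Bin 3
  Item 0.74 -> new Bin 4
  Item 0.65 -> new Bin 5
  Item 0.42 -> Bin 2 (now 1.0)
  Item 0.65 -> new Bin 6
  Item 0.19 -> Bin 4 (now 0.93)
Total bins used = 6

6


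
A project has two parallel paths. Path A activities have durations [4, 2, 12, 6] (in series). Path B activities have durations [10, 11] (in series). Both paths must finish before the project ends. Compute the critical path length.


Path A total = 4 + 2 + 12 + 6 = 24
Path B total = 10 + 11 = 21
Critical path = longest path = max(24, 21) = 24

24


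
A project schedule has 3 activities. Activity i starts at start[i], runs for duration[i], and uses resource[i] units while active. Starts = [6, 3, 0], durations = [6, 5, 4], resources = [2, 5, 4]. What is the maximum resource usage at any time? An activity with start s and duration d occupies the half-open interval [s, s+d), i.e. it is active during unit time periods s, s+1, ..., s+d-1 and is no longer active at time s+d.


Each activity i is active on [start_i, start_i + duration_i).
Compute total resource usage per time slot:
  t=0: active resources = [4], total = 4
  t=1: active resources = [4], total = 4
  t=2: active resources = [4], total = 4
  t=3: active resources = [5, 4], total = 9
  t=4: active resources = [5], total = 5
  t=5: active resources = [5], total = 5
  t=6: active resources = [2, 5], total = 7
  t=7: active resources = [2, 5], total = 7
  t=8: active resources = [2], total = 2
  t=9: active resources = [2], total = 2
  t=10: active resources = [2], total = 2
  t=11: active resources = [2], total = 2
Peak resource demand = 9

9


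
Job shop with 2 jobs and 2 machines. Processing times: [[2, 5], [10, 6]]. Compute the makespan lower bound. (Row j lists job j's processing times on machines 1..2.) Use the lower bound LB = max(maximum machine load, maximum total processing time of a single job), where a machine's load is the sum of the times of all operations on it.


Machine loads:
  Machine 1: 2 + 10 = 12
  Machine 2: 5 + 6 = 11
Max machine load = 12
Job totals:
  Job 1: 7
  Job 2: 16
Max job total = 16
Lower bound = max(12, 16) = 16

16


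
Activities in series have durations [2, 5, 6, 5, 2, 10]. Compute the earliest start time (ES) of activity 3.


Activity 3 starts after activities 1 through 2 complete.
Predecessor durations: [2, 5]
ES = 2 + 5 = 7

7


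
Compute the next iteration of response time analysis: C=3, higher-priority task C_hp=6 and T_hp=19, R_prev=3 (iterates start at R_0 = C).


R_next = C + ceil(R_prev / T_hp) * C_hp
ceil(3 / 19) = ceil(0.1579) = 1
Interference = 1 * 6 = 6
R_next = 3 + 6 = 9

9


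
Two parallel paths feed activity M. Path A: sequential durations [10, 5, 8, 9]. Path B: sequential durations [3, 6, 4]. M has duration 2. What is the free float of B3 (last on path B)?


ES(B3) = sum of predecessors on chain B = 9
EF(B3) = ES + duration = 9 + 4 = 13
Successor of B3 is M. ES(M) = max(sum(A), sum(B)) = max(32, 13) = 32
Free float = ES(successor) - EF(current) = 32 - 13 = 19

19


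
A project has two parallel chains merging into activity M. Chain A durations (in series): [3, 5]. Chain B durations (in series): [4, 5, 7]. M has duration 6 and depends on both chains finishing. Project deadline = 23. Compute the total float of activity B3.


Forward pass: ES(B3) = sum of predecessors on chain B = 9
EF = ES + duration = 9 + 7 = 16
Backward pass: LF(M) = deadline = 23; LS(M) = 23 - 6 = 17
LF(B3) = LS(M) - sum(successors on chain B) = 17 - 0 = 17
LS = LF - duration = 17 - 7 = 10
Total float = LS - ES = 10 - 9 = 1

1


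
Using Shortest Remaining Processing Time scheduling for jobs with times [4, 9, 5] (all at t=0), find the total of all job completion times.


Since all jobs arrive at t=0, SRPT equals SPT ordering.
SPT order: [4, 5, 9]
Completion times:
  Job 1: p=4, C=4
  Job 2: p=5, C=9
  Job 3: p=9, C=18
Total completion time = 4 + 9 + 18 = 31

31


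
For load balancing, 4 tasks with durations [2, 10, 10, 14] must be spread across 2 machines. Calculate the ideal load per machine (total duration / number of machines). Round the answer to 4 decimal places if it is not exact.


Total processing time = 2 + 10 + 10 + 14 = 36
Number of machines = 2
Ideal balanced load = 36 / 2 = 18.0

18.0


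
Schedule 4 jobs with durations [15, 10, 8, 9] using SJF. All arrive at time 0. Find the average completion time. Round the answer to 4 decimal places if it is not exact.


SJF order (ascending): [8, 9, 10, 15]
Completion times:
  Job 1: burst=8, C=8
  Job 2: burst=9, C=17
  Job 3: burst=10, C=27
  Job 4: burst=15, C=42
Average completion = 94/4 = 23.5

23.5


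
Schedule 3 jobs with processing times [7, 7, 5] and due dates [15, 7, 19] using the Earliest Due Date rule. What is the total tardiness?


Sort by due date (EDD order): [(7, 7), (7, 15), (5, 19)]
Compute completion times and tardiness:
  Job 1: p=7, d=7, C=7, tardiness=max(0,7-7)=0
  Job 2: p=7, d=15, C=14, tardiness=max(0,14-15)=0
  Job 3: p=5, d=19, C=19, tardiness=max(0,19-19)=0
Total tardiness = 0

0


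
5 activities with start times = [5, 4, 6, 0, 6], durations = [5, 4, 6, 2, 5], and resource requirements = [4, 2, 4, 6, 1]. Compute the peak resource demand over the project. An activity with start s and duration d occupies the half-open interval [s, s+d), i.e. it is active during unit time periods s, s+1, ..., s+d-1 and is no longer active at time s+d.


Each activity i is active on [start_i, start_i + duration_i).
Compute total resource usage per time slot:
  t=0: active resources = [6], total = 6
  t=1: active resources = [6], total = 6
  t=2: active resources = [], total = 0
  t=3: active resources = [], total = 0
  t=4: active resources = [2], total = 2
  t=5: active resources = [4, 2], total = 6
  t=6: active resources = [4, 2, 4, 1], total = 11
  t=7: active resources = [4, 2, 4, 1], total = 11
  t=8: active resources = [4, 4, 1], total = 9
  t=9: active resources = [4, 4, 1], total = 9
  t=10: active resources = [4, 1], total = 5
  t=11: active resources = [4], total = 4
Peak resource demand = 11

11


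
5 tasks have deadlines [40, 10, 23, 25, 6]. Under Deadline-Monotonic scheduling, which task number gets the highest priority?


Sort tasks by relative deadline (ascending):
  Task 5: deadline = 6
  Task 2: deadline = 10
  Task 3: deadline = 23
  Task 4: deadline = 25
  Task 1: deadline = 40
Priority order (highest first): [5, 2, 3, 4, 1]
Highest priority task = 5

5


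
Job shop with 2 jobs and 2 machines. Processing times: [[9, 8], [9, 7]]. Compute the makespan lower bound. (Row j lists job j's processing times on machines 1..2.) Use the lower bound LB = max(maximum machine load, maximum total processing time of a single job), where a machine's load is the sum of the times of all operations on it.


Machine loads:
  Machine 1: 9 + 9 = 18
  Machine 2: 8 + 7 = 15
Max machine load = 18
Job totals:
  Job 1: 17
  Job 2: 16
Max job total = 17
Lower bound = max(18, 17) = 18

18


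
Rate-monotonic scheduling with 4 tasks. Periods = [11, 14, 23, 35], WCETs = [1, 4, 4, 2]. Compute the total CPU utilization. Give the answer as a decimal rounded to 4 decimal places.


Compute individual utilizations (exact fractions):
  Task 1: C/T = 1/11 (approx. 0.0909)
  Task 2: C/T = 4/14 = 2/7 (approx. 0.2857)
  Task 3: C/T = 4/23 (approx. 0.1739)
  Task 4: C/T = 2/35 (approx. 0.0571)
Total utilization U = 1/11 + 2/7 + 4/23 + 2/35 = 5381/8855
Rounded to 4 decimal places: U = 0.6077
RM (Liu & Layland) bound for 4 tasks = 0.756828; compare with U = 5381/8855 (approx. 0.607679)
U <= bound, so schedulable by RM sufficient condition.

0.6077


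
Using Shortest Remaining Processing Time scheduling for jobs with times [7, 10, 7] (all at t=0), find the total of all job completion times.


Since all jobs arrive at t=0, SRPT equals SPT ordering.
SPT order: [7, 7, 10]
Completion times:
  Job 1: p=7, C=7
  Job 2: p=7, C=14
  Job 3: p=10, C=24
Total completion time = 7 + 14 + 24 = 45

45


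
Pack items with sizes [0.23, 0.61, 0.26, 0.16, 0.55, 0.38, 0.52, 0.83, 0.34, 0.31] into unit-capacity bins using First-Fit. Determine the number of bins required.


Place items sequentially using First-Fit:
  Item 0.23 -> new Bin 1
  Item 0.61 -> Bin 1 (now 0.84)
  Item 0.26 -> new Bin 2
  Item 0.16 -> Bin 1 (now 1.0)
  Item 0.55 -> Bin 2 (now 0.81)
  Item 0.38 -> new Bin 3
  Item 0.52 -> Bin 3 (now 0.9)
  Item 0.83 -> new Bin 4
  Item 0.34 -> new Bin 5
  Item 0.31 -> Bin 5 (now 0.65)
Total bins used = 5

5


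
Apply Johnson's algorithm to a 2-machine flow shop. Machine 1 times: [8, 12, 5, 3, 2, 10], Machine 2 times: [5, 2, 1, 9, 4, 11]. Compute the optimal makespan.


Apply Johnson's rule:
  Group 1 (a <= b): [(5, 2, 4), (4, 3, 9), (6, 10, 11)]
  Group 2 (a > b): [(1, 8, 5), (2, 12, 2), (3, 5, 1)]
Optimal job order: [5, 4, 6, 1, 2, 3]
Schedule:
  Job 5: M1 done at 2, M2 done at 6
  Job 4: M1 done at 5, M2 done at 15
  Job 6: M1 done at 15, M2 done at 26
  Job 1: M1 done at 23, M2 done at 31
  Job 2: M1 done at 35, M2 done at 37
  Job 3: M1 done at 40, M2 done at 41
Makespan = 41

41


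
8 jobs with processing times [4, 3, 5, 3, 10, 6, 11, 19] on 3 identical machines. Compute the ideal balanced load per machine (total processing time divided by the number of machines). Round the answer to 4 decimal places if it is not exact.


Total processing time = 4 + 3 + 5 + 3 + 10 + 6 + 11 + 19 = 61
Number of machines = 3
Ideal balanced load = 61 / 3 = 20.3333

20.3333


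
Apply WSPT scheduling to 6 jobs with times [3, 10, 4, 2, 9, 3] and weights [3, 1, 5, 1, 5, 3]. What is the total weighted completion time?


Compute p/w ratios and sort ascending (WSPT): [(4, 5), (3, 3), (3, 3), (9, 5), (2, 1), (10, 1)]
Compute weighted completion times:
  Job (p=4,w=5): C=4, w*C=5*4=20
  Job (p=3,w=3): C=7, w*C=3*7=21
  Job (p=3,w=3): C=10, w*C=3*10=30
  Job (p=9,w=5): C=19, w*C=5*19=95
  Job (p=2,w=1): C=21, w*C=1*21=21
  Job (p=10,w=1): C=31, w*C=1*31=31
Total weighted completion time = 218

218


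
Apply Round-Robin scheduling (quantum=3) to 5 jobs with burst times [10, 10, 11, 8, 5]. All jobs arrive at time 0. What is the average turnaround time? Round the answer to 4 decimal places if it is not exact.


Time quantum = 3
Execution trace:
  J1 runs 3 units, time = 3
  J2 runs 3 units, time = 6
  J3 runs 3 units, time = 9
  J4 runs 3 units, time = 12
  J5 runs 3 units, time = 15
  J1 runs 3 units, time = 18
  J2 runs 3 units, time = 21
  J3 runs 3 units, time = 24
  J4 runs 3 units, time = 27
  J5 runs 2 units, time = 29
  J1 runs 3 units, time = 32
  J2 runs 3 units, time = 35
  J3 runs 3 units, time = 38
  J4 runs 2 units, time = 40
  J1 runs 1 units, time = 41
  J2 runs 1 units, time = 42
  J3 runs 2 units, time = 44
Finish times: [41, 42, 44, 40, 29]
Average turnaround = 196/5 = 39.2

39.2


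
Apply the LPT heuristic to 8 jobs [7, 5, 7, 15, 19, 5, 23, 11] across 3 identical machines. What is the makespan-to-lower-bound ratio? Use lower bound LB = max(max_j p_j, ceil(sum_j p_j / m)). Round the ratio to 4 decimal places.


LPT order: [23, 19, 15, 11, 7, 7, 5, 5]
Machine loads after assignment: [30, 31, 31]
LPT makespan = 31
Lower bound = max(max_job, ceil(total/3)) = max(23, 31) = 31
Ratio = 31 / 31 = 1.0

1.0


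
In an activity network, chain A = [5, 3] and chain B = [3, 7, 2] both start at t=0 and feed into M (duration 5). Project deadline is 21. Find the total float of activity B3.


Forward pass: ES(B3) = sum of predecessors on chain B = 10
EF = ES + duration = 10 + 2 = 12
Backward pass: LF(M) = deadline = 21; LS(M) = 21 - 5 = 16
LF(B3) = LS(M) - sum(successors on chain B) = 16 - 0 = 16
LS = LF - duration = 16 - 2 = 14
Total float = LS - ES = 14 - 10 = 4

4


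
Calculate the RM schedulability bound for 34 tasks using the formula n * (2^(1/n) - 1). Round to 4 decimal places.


Compute 2^(1/34) = 1.0205959096
Subtract 1: 1.0205959096 - 1 = 0.0205959096
Multiply by n: 34 * 0.0205959096 = 0.7002609264
Round to 4 dp: 0.7003

0.7003


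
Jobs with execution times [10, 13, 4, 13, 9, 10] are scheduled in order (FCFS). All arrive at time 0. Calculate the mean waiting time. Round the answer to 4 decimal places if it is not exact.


FCFS order (as given): [10, 13, 4, 13, 9, 10]
Waiting times:
  Job 1: wait = 0
  Job 2: wait = 10
  Job 3: wait = 23
  Job 4: wait = 27
  Job 5: wait = 40
  Job 6: wait = 49
Sum of waiting times = 149
Average waiting time = 149/6 = 24.8333

24.8333


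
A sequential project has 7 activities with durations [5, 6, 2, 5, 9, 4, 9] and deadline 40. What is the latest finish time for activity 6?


LF(activity 6) = deadline - sum of successor durations
Successors: activities 7 through 7 with durations [9]
Sum of successor durations = 9
LF = 40 - 9 = 31

31


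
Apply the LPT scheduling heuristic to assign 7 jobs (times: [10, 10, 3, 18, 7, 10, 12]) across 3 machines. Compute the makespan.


Sort jobs in decreasing order (LPT): [18, 12, 10, 10, 10, 7, 3]
Assign each job to the least loaded machine:
  Machine 1: jobs [18, 7], load = 25
  Machine 2: jobs [12, 10], load = 22
  Machine 3: jobs [10, 10, 3], load = 23
Makespan = max load = 25

25


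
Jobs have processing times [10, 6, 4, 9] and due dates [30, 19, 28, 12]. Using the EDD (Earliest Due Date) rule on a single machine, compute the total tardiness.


Sort by due date (EDD order): [(9, 12), (6, 19), (4, 28), (10, 30)]
Compute completion times and tardiness:
  Job 1: p=9, d=12, C=9, tardiness=max(0,9-12)=0
  Job 2: p=6, d=19, C=15, tardiness=max(0,15-19)=0
  Job 3: p=4, d=28, C=19, tardiness=max(0,19-28)=0
  Job 4: p=10, d=30, C=29, tardiness=max(0,29-30)=0
Total tardiness = 0

0


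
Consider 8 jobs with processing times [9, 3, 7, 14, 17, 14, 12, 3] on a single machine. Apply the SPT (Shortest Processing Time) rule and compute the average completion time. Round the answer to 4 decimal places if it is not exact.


Sort jobs by processing time (SPT order): [3, 3, 7, 9, 12, 14, 14, 17]
Compute completion times sequentially:
  Job 1: processing = 3, completes at 3
  Job 2: processing = 3, completes at 6
  Job 3: processing = 7, completes at 13
  Job 4: processing = 9, completes at 22
  Job 5: processing = 12, completes at 34
  Job 6: processing = 14, completes at 48
  Job 7: processing = 14, completes at 62
  Job 8: processing = 17, completes at 79
Sum of completion times = 267
Average completion time = 267/8 = 33.375

33.375


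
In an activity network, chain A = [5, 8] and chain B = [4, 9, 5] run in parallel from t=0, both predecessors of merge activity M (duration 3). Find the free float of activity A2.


ES(A2) = sum of predecessors on chain A = 5
EF(A2) = ES + duration = 5 + 8 = 13
Successor of A2 is M. ES(M) = max(sum(A), sum(B)) = max(13, 18) = 18
Free float = ES(successor) - EF(current) = 18 - 13 = 5

5


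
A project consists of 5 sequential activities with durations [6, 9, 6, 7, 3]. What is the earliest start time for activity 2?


Activity 2 starts after activities 1 through 1 complete.
Predecessor durations: [6]
ES = 6 = 6

6


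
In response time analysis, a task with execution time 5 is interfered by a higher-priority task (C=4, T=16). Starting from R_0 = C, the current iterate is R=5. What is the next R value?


R_next = C + ceil(R_prev / T_hp) * C_hp
ceil(5 / 16) = ceil(0.3125) = 1
Interference = 1 * 4 = 4
R_next = 5 + 4 = 9

9


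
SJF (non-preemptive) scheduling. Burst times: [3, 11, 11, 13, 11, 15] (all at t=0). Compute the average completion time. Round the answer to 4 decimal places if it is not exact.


SJF order (ascending): [3, 11, 11, 11, 13, 15]
Completion times:
  Job 1: burst=3, C=3
  Job 2: burst=11, C=14
  Job 3: burst=11, C=25
  Job 4: burst=11, C=36
  Job 5: burst=13, C=49
  Job 6: burst=15, C=64
Average completion = 191/6 = 31.8333

31.8333


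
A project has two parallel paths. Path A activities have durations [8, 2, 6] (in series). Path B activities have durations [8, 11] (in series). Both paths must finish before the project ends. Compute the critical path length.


Path A total = 8 + 2 + 6 = 16
Path B total = 8 + 11 = 19
Critical path = longest path = max(16, 19) = 19

19


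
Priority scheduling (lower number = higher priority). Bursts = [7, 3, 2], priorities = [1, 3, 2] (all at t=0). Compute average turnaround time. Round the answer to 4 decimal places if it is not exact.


Sort by priority (ascending = highest first):
Order: [(1, 7), (2, 2), (3, 3)]
Completion times:
  Priority 1, burst=7, C=7
  Priority 2, burst=2, C=9
  Priority 3, burst=3, C=12
Average turnaround = 28/3 = 9.3333

9.3333


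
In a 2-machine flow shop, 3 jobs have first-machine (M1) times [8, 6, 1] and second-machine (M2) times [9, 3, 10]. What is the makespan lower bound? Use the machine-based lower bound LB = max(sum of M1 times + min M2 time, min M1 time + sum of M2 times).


LB1 = sum(M1 times) + min(M2 times) = 15 + 3 = 18
LB2 = min(M1 times) + sum(M2 times) = 1 + 22 = 23
Lower bound = max(LB1, LB2) = max(18, 23) = 23

23


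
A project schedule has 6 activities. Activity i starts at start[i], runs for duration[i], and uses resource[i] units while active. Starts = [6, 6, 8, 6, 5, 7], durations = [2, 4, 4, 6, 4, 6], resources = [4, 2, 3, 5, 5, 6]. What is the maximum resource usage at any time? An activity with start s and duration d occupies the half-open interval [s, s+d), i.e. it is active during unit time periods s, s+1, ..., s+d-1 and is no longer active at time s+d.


Each activity i is active on [start_i, start_i + duration_i).
Compute total resource usage per time slot:
  t=0: active resources = [], total = 0
  t=1: active resources = [], total = 0
  t=2: active resources = [], total = 0
  t=3: active resources = [], total = 0
  t=4: active resources = [], total = 0
  t=5: active resources = [5], total = 5
  t=6: active resources = [4, 2, 5, 5], total = 16
  t=7: active resources = [4, 2, 5, 5, 6], total = 22
  t=8: active resources = [2, 3, 5, 5, 6], total = 21
  t=9: active resources = [2, 3, 5, 6], total = 16
  t=10: active resources = [3, 5, 6], total = 14
  t=11: active resources = [3, 5, 6], total = 14
  t=12: active resources = [6], total = 6
Peak resource demand = 22

22


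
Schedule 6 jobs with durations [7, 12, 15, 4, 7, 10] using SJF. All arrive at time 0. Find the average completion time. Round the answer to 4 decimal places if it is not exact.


SJF order (ascending): [4, 7, 7, 10, 12, 15]
Completion times:
  Job 1: burst=4, C=4
  Job 2: burst=7, C=11
  Job 3: burst=7, C=18
  Job 4: burst=10, C=28
  Job 5: burst=12, C=40
  Job 6: burst=15, C=55
Average completion = 156/6 = 26.0

26.0


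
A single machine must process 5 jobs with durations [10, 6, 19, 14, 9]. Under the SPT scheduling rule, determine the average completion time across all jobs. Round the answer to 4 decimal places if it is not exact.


Sort jobs by processing time (SPT order): [6, 9, 10, 14, 19]
Compute completion times sequentially:
  Job 1: processing = 6, completes at 6
  Job 2: processing = 9, completes at 15
  Job 3: processing = 10, completes at 25
  Job 4: processing = 14, completes at 39
  Job 5: processing = 19, completes at 58
Sum of completion times = 143
Average completion time = 143/5 = 28.6

28.6


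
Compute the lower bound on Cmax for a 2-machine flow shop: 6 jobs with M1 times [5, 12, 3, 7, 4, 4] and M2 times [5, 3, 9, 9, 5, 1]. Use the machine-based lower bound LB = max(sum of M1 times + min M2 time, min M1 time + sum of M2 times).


LB1 = sum(M1 times) + min(M2 times) = 35 + 1 = 36
LB2 = min(M1 times) + sum(M2 times) = 3 + 32 = 35
Lower bound = max(LB1, LB2) = max(36, 35) = 36

36


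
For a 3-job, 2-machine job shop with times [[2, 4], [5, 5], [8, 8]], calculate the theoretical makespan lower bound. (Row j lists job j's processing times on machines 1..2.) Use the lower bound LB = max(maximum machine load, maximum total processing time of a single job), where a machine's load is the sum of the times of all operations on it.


Machine loads:
  Machine 1: 2 + 5 + 8 = 15
  Machine 2: 4 + 5 + 8 = 17
Max machine load = 17
Job totals:
  Job 1: 6
  Job 2: 10
  Job 3: 16
Max job total = 16
Lower bound = max(17, 16) = 17

17


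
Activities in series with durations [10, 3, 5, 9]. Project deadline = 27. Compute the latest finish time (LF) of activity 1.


LF(activity 1) = deadline - sum of successor durations
Successors: activities 2 through 4 with durations [3, 5, 9]
Sum of successor durations = 17
LF = 27 - 17 = 10

10


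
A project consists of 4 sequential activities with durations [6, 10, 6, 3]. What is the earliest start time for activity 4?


Activity 4 starts after activities 1 through 3 complete.
Predecessor durations: [6, 10, 6]
ES = 6 + 10 + 6 = 22

22


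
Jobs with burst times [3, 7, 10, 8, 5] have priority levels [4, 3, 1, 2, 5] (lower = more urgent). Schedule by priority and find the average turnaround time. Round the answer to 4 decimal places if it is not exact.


Sort by priority (ascending = highest first):
Order: [(1, 10), (2, 8), (3, 7), (4, 3), (5, 5)]
Completion times:
  Priority 1, burst=10, C=10
  Priority 2, burst=8, C=18
  Priority 3, burst=7, C=25
  Priority 4, burst=3, C=28
  Priority 5, burst=5, C=33
Average turnaround = 114/5 = 22.8

22.8


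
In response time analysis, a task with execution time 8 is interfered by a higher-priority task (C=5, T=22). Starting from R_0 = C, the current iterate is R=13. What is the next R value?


R_next = C + ceil(R_prev / T_hp) * C_hp
ceil(13 / 22) = ceil(0.5909) = 1
Interference = 1 * 5 = 5
R_next = 8 + 5 = 13
R_next = R_prev, so the iteration has converged (response time = 13).

13


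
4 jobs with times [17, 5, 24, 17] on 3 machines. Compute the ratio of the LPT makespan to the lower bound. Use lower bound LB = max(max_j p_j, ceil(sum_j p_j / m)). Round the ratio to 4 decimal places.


LPT order: [24, 17, 17, 5]
Machine loads after assignment: [24, 22, 17]
LPT makespan = 24
Lower bound = max(max_job, ceil(total/3)) = max(24, 21) = 24
Ratio = 24 / 24 = 1.0

1.0


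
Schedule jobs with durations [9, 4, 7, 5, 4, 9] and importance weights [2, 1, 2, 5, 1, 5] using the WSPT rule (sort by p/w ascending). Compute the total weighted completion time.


Compute p/w ratios and sort ascending (WSPT): [(5, 5), (9, 5), (7, 2), (4, 1), (4, 1), (9, 2)]
Compute weighted completion times:
  Job (p=5,w=5): C=5, w*C=5*5=25
  Job (p=9,w=5): C=14, w*C=5*14=70
  Job (p=7,w=2): C=21, w*C=2*21=42
  Job (p=4,w=1): C=25, w*C=1*25=25
  Job (p=4,w=1): C=29, w*C=1*29=29
  Job (p=9,w=2): C=38, w*C=2*38=76
Total weighted completion time = 267

267
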